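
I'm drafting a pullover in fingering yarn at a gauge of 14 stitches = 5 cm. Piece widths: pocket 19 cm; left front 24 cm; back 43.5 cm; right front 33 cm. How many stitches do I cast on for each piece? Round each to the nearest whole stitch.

Rate = 14/5 = 2.8 sts per cm.
pocket: 19 × 2.8 = 53.20 → 53.
left front: 24 × 2.8 = 67.20 → 67.
back: 43.5 × 2.8 = 121.80 → 122.
right front: 33 × 2.8 = 92.40 → 92.

pocket 53; left front 67; back 122; right front 92.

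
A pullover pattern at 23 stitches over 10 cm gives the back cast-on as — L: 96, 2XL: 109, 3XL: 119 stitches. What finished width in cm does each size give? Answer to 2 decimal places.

23/10 = 2.3 sts per cm.
L: 96 / 2.3 = 41.739 → 41.74 cm.
2XL: 109 / 2.3 = 47.391 → 47.39 cm.
3XL: 119 / 2.3 = 51.739 → 51.74 cm.

L 41.74 cm; 2XL 47.39 cm; 3XL 51.74 cm.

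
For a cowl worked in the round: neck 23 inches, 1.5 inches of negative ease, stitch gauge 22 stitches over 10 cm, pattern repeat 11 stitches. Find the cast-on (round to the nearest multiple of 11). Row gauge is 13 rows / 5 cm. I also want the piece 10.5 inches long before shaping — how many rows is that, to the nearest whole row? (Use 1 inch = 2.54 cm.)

Finished = 23 − 1.5 = 21.5 inches.
21.5 inches × 2.54 = 54.61 cm.
22/10 = 2.2 sts per cm; 54.61 × 2.2 = 120.14 sts.
Nearest multiple of 11 → 121.
10.5 inches = 26.67 cm; × 2.6 = 69.34 → 69 rows.

Cast on 121 stitches; work 69 rows.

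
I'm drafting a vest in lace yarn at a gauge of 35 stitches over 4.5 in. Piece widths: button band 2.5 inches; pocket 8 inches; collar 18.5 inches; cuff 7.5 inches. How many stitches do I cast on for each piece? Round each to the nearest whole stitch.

Rate = 35/4.5 = 7.778 sts per in.
button band: 2.5 × 7.778 = 19.44 → 19.
pocket: 8 × 7.778 = 62.22 → 62.
collar: 18.5 × 7.778 = 143.89 → 144.
cuff: 7.5 × 7.778 = 58.33 → 58.

button band 19; pocket 62; collar 144; cuff 58.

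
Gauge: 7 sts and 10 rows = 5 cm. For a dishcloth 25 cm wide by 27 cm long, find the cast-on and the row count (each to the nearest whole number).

Stitch gauge = 7/5 = 1.4 sts/cm; 25 × 1.4 = 35.00 → 35 sts.
Row gauge = 10/5 = 2 rows/cm; 27 × 2 = 54.00 → 54 rows.

Cast on 35 stitches and work 54 rows.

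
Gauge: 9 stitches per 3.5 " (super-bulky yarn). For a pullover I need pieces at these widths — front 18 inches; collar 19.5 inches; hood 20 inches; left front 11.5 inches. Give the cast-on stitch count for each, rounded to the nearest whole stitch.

front 46; collar 50; hood 51; left front 30.

Rate = 9/3.5 = 2.571 sts per in.
front: 18 × 2.571 = 46.29 → 46.
collar: 19.5 × 2.571 = 50.14 → 50.
hood: 20 × 2.571 = 51.43 → 51.
left front: 11.5 × 2.571 = 29.57 → 30.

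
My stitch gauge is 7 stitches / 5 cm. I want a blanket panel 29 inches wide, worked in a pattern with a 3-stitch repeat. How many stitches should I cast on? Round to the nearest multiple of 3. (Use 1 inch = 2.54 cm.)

CO 102 sts.

29 in = 29 × 2.54 = 73.66 cm.
7 / 5 = 1.4 sts/cm.
73.66 × 1.4 = 103.12 sts.
→ 102.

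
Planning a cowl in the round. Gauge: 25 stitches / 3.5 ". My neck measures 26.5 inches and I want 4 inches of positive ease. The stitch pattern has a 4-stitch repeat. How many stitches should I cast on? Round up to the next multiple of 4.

220 stitches.

Finished = 26.5 + 4 = 30.5 inches.
25 / 3.5 = 7.143 sts/in.
30.5 × 7.143 = 217.86 sts.
Next multiple of 4: 220.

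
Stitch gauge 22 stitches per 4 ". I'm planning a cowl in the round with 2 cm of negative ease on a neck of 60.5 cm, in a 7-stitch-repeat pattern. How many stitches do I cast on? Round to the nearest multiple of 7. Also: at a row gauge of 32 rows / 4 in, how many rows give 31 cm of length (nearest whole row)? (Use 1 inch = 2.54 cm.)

Cast on 126 stitches; work 98 rows.

Finished = 60.5 − 2 = 58.5 cm.
58.5 cm × 1/2.54 = 23.03 inches.
22/4 = 5.5 sts per in; 23.03 × 5.5 = 126.67 sts.
Nearest multiple of 7 → 126.
31 cm = 12.20 inches; × 8 = 97.64 → 98 rows.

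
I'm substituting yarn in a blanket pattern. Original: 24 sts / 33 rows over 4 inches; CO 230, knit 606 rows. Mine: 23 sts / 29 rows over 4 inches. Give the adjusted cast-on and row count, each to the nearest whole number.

Cast on 220 stitches; work 533 rows.

Stitches: 230 × 23/24 = 220.42 → 220.
Rows: 606 × 29/33 = 532.55 → 533.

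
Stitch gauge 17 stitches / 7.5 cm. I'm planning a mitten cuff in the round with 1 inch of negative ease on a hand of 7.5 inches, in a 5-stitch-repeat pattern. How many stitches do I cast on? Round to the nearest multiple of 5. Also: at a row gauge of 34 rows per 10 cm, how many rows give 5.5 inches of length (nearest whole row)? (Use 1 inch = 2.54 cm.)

Cast on 35 stitches; work 47 rows.

Finished = 7.5 − 1 = 6.5 inches.
6.5 inches × 2.54 = 16.51 cm.
17/7.5 = 2.267 sts per cm; 16.51 × 2.267 = 37.42 sts.
Nearest multiple of 5 → 35.
5.5 inches = 13.97 cm; × 3.4 = 47.50 → 47 rows.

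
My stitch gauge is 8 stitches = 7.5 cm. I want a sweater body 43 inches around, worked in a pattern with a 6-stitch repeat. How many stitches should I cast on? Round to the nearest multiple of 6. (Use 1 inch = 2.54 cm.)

43 in = 43 × 2.54 = 109.22 cm.
8 / 7.5 = 1.067 sts/cm.
109.22 × 1.067 = 116.50 sts.
→ 114.

Cast on 114 stitches.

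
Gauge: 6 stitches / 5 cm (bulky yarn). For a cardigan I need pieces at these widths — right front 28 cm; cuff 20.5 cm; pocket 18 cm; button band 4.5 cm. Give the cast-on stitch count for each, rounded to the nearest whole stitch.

right front 34; cuff 25; pocket 22; button band 5.

Rate = 6/5 = 1.2 sts per cm.
right front: 28 × 1.2 = 33.60 → 34.
cuff: 20.5 × 1.2 = 24.60 → 25.
pocket: 18 × 1.2 = 21.60 → 22.
button band: 4.5 × 1.2 = 5.40 → 5.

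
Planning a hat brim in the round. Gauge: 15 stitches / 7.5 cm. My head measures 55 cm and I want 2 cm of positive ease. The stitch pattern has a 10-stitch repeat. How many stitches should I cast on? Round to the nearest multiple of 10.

Cast on 110 stitches.

Finished = 55 + 2 = 57 cm.
15 / 7.5 = 2 sts/cm.
57 × 2 = 114.00 sts.
Nearest multiple of 10: 110.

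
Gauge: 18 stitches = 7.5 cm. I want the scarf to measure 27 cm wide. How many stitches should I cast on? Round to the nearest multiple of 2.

18 stitches / 7.5 cm = 2.4 stitches per cm.
27 × 2.4 = 64.80 stitches.
Round to nearest multiple of 2 → 64.

CO 64 sts.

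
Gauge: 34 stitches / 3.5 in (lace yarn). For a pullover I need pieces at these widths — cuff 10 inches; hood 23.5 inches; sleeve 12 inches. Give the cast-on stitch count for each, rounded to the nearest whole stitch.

cuff 97; hood 228; sleeve 117.

Rate = 34/3.5 = 9.714 sts per in.
cuff: 10 × 9.714 = 97.14 → 97.
hood: 23.5 × 9.714 = 228.29 → 228.
sleeve: 12 × 9.714 = 116.57 → 117.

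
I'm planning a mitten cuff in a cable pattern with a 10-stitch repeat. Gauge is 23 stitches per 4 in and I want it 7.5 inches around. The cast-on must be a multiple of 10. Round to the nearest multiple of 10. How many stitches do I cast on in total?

Cast on 40 stitches.

23 / 4 = 5.75 sts per inch.
7.5 × 5.75 = 43.12 sts.
Nearest multiple of 10: 40.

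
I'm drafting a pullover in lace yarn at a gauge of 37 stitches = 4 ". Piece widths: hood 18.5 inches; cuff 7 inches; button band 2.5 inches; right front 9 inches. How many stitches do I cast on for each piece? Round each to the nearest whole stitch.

hood 171; cuff 65; button band 23; right front 83.

Rate = 37/4 = 9.25 sts per in.
hood: 18.5 × 9.25 = 171.12 → 171.
cuff: 7 × 9.25 = 64.75 → 65.
button band: 2.5 × 9.25 = 23.12 → 23.
right front: 9 × 9.25 = 83.25 → 83.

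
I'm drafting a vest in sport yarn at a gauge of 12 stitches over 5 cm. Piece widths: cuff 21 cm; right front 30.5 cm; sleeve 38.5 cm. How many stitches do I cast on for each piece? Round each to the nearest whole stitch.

Rate = 12/5 = 2.4 sts per cm.
cuff: 21 × 2.4 = 50.40 → 50.
right front: 30.5 × 2.4 = 73.20 → 73.
sleeve: 38.5 × 2.4 = 92.40 → 92.

cuff 50; right front 73; sleeve 92.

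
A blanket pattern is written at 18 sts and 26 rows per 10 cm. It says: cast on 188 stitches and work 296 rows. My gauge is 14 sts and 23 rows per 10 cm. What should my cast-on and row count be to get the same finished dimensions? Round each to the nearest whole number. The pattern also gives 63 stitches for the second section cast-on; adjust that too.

Stitches: 188 × 14/18 = 146.22 → 146.
Rows: 296 × 23/26 = 261.85 → 262.
second section cast-on: 63 × 14/18 = 49.00 → 49.

Cast on 146 stitches; work 262 rows; second section cast-on 49 stitches.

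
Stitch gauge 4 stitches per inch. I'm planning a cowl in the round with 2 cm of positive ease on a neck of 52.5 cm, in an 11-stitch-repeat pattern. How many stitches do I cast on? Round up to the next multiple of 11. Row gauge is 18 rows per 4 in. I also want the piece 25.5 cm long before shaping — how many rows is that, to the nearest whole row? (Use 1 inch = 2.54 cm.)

Cast on 88 stitches; work 45 rows.

Finished = 52.5 + 2 = 54.5 cm.
54.5 cm × 1/2.54 = 21.46 inches.
4/1 = 4 sts per in; 21.46 × 4 = 85.83 sts.
Next multiple of 11 → 88.
25.5 cm = 10.04 inches; × 4.5 = 45.18 → 45 rows.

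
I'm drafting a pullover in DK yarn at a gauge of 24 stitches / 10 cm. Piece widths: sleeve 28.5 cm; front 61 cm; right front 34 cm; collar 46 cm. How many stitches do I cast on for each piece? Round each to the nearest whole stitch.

sleeve 68; front 146; right front 82; collar 110.

Rate = 24/10 = 2.4 sts per cm.
sleeve: 28.5 × 2.4 = 68.40 → 68.
front: 61 × 2.4 = 146.40 → 146.
right front: 34 × 2.4 = 81.60 → 82.
collar: 46 × 2.4 = 110.40 → 110.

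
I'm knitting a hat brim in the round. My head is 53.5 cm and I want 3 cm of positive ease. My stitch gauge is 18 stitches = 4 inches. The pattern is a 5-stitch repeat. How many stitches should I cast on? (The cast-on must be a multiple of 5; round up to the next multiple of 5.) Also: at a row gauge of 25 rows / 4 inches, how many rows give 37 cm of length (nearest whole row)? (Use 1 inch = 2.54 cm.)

Finished = 53.5 + 3 = 56.5 cm.
56.5 cm × 1/2.54 = 22.24 inches.
18/4 = 4.5 sts per in; 22.24 × 4.5 = 100.10 sts.
Next multiple of 5 → 105.
37 cm = 14.57 inches; × 6.25 = 91.04 → 91 rows.

Cast on 105 stitches; work 91 rows.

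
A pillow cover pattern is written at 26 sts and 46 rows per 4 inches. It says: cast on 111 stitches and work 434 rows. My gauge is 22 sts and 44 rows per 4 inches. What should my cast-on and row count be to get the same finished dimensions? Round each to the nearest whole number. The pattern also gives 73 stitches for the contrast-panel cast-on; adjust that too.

Stitches: 111 × 22/26 = 93.92 → 94.
Rows: 434 × 44/46 = 415.13 → 415.
contrast-panel cast-on: 73 × 22/26 = 61.77 → 62.

Cast on 94 stitches; work 415 rows; contrast-panel cast-on 62 stitches.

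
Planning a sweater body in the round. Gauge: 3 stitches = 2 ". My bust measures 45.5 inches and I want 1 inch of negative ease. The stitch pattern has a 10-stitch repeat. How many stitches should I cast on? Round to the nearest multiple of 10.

Finished = 45.5 − 1 = 44.5 inches.
3 / 2 = 1.5 sts/in.
44.5 × 1.5 = 66.75 sts.
Nearest multiple of 10: 70.

70 stitches.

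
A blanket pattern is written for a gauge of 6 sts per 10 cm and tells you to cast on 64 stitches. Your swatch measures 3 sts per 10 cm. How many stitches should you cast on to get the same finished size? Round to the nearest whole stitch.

Scale factor = 3 / 6 = 0.500.
64 × 3 / 6 = 32.00 sts.

32 stitches.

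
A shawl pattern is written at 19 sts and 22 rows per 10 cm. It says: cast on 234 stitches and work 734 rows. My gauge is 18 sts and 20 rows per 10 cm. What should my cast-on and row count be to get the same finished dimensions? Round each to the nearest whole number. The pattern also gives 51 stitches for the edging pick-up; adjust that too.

Cast on 222 stitches; work 667 rows; edging pick-up 48 stitches.

Stitches: 234 × 18/19 = 221.68 → 222.
Rows: 734 × 20/22 = 667.27 → 667.
edging pick-up: 51 × 18/19 = 48.32 → 48.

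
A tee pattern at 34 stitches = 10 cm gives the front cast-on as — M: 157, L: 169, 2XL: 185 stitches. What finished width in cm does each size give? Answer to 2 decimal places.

M 46.18 cm; L 49.71 cm; 2XL 54.41 cm.

34/10 = 3.4 sts per cm.
M: 157 / 3.4 = 46.176 → 46.18 cm.
L: 169 / 3.4 = 49.706 → 49.71 cm.
2XL: 185 / 3.4 = 54.412 → 54.41 cm.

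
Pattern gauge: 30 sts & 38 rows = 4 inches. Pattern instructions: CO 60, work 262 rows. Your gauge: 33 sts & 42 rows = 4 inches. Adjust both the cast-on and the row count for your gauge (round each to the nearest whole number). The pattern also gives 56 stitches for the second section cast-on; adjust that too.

Stitches: 60 × 33/30 = 66.00 → 66.
Rows: 262 × 42/38 = 289.58 → 290.
second section cast-on: 56 × 33/30 = 61.60 → 62.

Cast on 66 stitches; work 290 rows; second section cast-on 62 stitches.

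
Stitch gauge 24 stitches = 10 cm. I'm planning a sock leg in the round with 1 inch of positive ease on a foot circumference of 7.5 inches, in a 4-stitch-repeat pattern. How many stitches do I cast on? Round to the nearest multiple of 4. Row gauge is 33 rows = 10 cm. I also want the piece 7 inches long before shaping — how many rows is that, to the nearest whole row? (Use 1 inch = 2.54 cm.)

Finished = 7.5 + 1 = 8.5 inches.
8.5 inches × 2.54 = 21.59 cm.
24/10 = 2.4 sts per cm; 21.59 × 2.4 = 51.82 sts.
Nearest multiple of 4 → 52.
7 inches = 17.78 cm; × 3.3 = 58.67 → 59 rows.

Cast on 52 stitches; work 59 rows.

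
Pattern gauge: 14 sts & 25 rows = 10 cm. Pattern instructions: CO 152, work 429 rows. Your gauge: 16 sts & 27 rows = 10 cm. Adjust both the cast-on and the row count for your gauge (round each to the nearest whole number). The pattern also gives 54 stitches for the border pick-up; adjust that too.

Cast on 174 stitches; work 463 rows; border pick-up 62 stitches.

Stitches: 152 × 16/14 = 173.71 → 174.
Rows: 429 × 27/25 = 463.32 → 463.
border pick-up: 54 × 16/14 = 61.71 → 62.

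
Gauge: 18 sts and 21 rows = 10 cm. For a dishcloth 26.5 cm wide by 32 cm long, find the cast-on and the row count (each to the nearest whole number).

Cast on 48 stitches and work 67 rows.

Stitch gauge = 18/10 = 1.8 sts/cm; 26.5 × 1.8 = 47.70 → 48 sts.
Row gauge = 21/10 = 2.1 rows/cm; 32 × 2.1 = 67.20 → 67 rows.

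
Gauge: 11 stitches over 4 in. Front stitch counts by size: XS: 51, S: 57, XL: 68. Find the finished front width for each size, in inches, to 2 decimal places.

11/4 = 2.75 sts per in.
XS: 51 / 2.75 = 18.545 → 18.55 in.
S: 57 / 2.75 = 20.727 → 20.73 in.
XL: 68 / 2.75 = 24.727 → 24.73 in.

XS 18.55 inches; S 20.73 inches; XL 24.73 inches.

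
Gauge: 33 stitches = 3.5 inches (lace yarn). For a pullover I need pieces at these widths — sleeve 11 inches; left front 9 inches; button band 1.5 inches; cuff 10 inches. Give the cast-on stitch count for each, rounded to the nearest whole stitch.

sleeve 104; left front 85; button band 14; cuff 94.

Rate = 33/3.5 = 9.429 sts per in.
sleeve: 11 × 9.429 = 103.71 → 104.
left front: 9 × 9.429 = 84.86 → 85.
button band: 1.5 × 9.429 = 14.14 → 14.
cuff: 10 × 9.429 = 94.29 → 94.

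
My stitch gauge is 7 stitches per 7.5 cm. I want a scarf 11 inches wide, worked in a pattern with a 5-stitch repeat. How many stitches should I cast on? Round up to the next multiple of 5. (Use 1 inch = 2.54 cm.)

30 stitches.

11 in = 11 × 2.54 = 27.94 cm.
7 / 7.5 = 0.933 sts/cm.
27.94 × 0.933 = 26.08 sts.
→ 30.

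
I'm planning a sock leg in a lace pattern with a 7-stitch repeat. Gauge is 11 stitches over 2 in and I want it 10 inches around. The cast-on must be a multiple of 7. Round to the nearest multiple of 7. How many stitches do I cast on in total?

Cast on 56 stitches.

11 / 2 = 5.5 sts per inch.
10 × 5.5 = 55.00 sts.
Nearest multiple of 7: 56.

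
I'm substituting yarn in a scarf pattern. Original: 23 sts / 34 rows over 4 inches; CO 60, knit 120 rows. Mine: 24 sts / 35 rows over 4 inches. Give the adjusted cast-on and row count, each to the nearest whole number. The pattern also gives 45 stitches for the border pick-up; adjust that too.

Stitches: 60 × 24/23 = 62.61 → 63.
Rows: 120 × 35/34 = 123.53 → 124.
border pick-up: 45 × 24/23 = 46.96 → 47.

Cast on 63 stitches; work 124 rows; border pick-up 47 stitches.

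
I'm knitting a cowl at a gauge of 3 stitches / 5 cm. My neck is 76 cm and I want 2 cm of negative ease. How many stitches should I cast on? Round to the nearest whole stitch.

Finished = 76 − 2 = 74 cm.
3 / 5 = 0.6 sts per cm.
74.00 × 0.6 = 44.40 sts.
→ 44 sts.

CO 44 sts.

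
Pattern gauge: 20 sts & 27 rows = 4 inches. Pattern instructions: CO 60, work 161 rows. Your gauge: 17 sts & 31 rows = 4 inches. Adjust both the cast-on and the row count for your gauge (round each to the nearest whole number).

Cast on 51 stitches; work 185 rows.

Stitches: 60 × 17/20 = 51.00 → 51.
Rows: 161 × 31/27 = 184.85 → 185.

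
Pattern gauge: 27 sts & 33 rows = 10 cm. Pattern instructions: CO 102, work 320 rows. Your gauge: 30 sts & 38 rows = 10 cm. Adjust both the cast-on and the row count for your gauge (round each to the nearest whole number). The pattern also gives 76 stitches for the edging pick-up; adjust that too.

Stitches: 102 × 30/27 = 113.33 → 113.
Rows: 320 × 38/33 = 368.48 → 368.
edging pick-up: 76 × 30/27 = 84.44 → 84.

Cast on 113 stitches; work 368 rows; edging pick-up 84 stitches.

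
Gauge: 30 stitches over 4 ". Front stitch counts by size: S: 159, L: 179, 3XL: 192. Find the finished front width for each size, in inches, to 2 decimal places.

S 21.20 inches; L 23.87 inches; 3XL 25.60 inches.

30/4 = 7.5 sts per in.
S: 159 / 7.5 = 21.200 → 21.20 in.
L: 179 / 7.5 = 23.867 → 23.87 in.
3XL: 192 / 7.5 = 25.600 → 25.60 in.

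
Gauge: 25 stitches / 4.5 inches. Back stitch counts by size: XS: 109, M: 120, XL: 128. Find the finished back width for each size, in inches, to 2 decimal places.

XS 19.62 inches; M 21.60 inches; XL 23.04 inches.

25/4.5 = 5.556 sts per in.
XS: 109 / 5.556 = 19.620 → 19.62 in.
M: 120 / 5.556 = 21.600 → 21.60 in.
XL: 128 / 5.556 = 23.040 → 23.04 in.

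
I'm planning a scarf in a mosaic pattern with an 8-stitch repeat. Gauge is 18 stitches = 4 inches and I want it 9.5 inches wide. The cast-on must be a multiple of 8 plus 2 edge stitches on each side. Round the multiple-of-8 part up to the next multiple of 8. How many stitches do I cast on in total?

18 / 4 = 4.5 sts per inch.
9.5 × 4.5 = 42.75 sts.
Less 4 edge sts → 38.75 for the repeat.
Next multiple of 8: 40.
Add back 4 edge sts → 44.

44 stitches.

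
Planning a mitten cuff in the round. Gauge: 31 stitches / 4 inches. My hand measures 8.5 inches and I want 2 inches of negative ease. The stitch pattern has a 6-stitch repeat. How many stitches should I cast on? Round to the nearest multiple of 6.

48 stitches.

Finished = 8.5 − 2 = 6.5 inches.
31 / 4 = 7.75 sts/in.
6.5 × 7.75 = 50.38 sts.
Nearest multiple of 6: 48.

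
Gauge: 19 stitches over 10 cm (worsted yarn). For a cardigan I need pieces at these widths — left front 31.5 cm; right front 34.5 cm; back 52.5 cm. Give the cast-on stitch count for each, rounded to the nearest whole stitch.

Rate = 19/10 = 1.9 sts per cm.
left front: 31.5 × 1.9 = 59.85 → 60.
right front: 34.5 × 1.9 = 65.55 → 66.
back: 52.5 × 1.9 = 99.75 → 100.

left front 60; right front 66; back 100.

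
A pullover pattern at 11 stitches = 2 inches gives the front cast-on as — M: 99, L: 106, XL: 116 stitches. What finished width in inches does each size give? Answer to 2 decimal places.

M 18.00 inches; L 19.27 inches; XL 21.09 inches.

11/2 = 5.5 sts per in.
M: 99 / 5.5 = 18.000 → 18.00 in.
L: 106 / 5.5 = 19.273 → 19.27 in.
XL: 116 / 5.5 = 21.091 → 21.09 in.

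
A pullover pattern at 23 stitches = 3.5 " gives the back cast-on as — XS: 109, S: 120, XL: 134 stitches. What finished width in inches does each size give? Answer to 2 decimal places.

23/3.5 = 6.571 sts per in.
XS: 109 / 6.571 = 16.587 → 16.59 in.
S: 120 / 6.571 = 18.261 → 18.26 in.
XL: 134 / 6.571 = 20.391 → 20.39 in.

XS 16.59 inches; S 18.26 inches; XL 20.39 inches.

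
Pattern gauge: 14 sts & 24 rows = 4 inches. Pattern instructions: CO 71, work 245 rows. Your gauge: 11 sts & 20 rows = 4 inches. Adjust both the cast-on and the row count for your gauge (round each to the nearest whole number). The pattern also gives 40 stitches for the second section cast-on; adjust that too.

Stitches: 71 × 11/14 = 55.79 → 56.
Rows: 245 × 20/24 = 204.17 → 204.
second section cast-on: 40 × 11/14 = 31.43 → 31.

Cast on 56 stitches; work 204 rows; second section cast-on 31 stitches.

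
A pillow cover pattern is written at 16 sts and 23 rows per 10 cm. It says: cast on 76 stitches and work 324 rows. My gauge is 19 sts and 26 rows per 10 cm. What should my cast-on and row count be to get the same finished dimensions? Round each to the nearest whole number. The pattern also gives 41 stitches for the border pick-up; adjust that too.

Stitches: 76 × 19/16 = 90.25 → 90.
Rows: 324 × 26/23 = 366.26 → 366.
border pick-up: 41 × 19/16 = 48.69 → 49.

Cast on 90 stitches; work 366 rows; border pick-up 49 stitches.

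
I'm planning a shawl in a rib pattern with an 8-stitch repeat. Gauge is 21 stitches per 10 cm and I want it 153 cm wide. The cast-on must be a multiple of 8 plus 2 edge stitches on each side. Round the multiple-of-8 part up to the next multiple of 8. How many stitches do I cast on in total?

21 / 10 = 2.1 sts per cm.
153 × 2.1 = 321.30 sts.
Less 4 edge sts → 317.30 for the repeat.
Next multiple of 8: 320.
Add back 4 edge sts → 324.

Cast on 324 stitches.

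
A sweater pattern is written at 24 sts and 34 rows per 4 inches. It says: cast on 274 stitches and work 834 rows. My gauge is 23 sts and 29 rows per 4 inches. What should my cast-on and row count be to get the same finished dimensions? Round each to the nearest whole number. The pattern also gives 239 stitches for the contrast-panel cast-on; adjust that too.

Cast on 263 stitches; work 711 rows; contrast-panel cast-on 229 stitches.

Stitches: 274 × 23/24 = 262.58 → 263.
Rows: 834 × 29/34 = 711.35 → 711.
contrast-panel cast-on: 239 × 23/24 = 229.04 → 229.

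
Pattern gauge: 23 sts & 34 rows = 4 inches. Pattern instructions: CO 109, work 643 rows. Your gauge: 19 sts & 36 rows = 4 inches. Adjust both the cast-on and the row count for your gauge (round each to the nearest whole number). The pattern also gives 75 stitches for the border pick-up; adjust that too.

Cast on 90 stitches; work 681 rows; border pick-up 62 stitches.

Stitches: 109 × 19/23 = 90.04 → 90.
Rows: 643 × 36/34 = 680.82 → 681.
border pick-up: 75 × 19/23 = 61.96 → 62.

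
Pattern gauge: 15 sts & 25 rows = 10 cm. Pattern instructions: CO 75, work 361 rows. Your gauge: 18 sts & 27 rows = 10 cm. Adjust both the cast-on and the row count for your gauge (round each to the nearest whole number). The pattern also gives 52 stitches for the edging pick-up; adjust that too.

Cast on 90 stitches; work 390 rows; edging pick-up 62 stitches.

Stitches: 75 × 18/15 = 90.00 → 90.
Rows: 361 × 27/25 = 389.88 → 390.
edging pick-up: 52 × 18/15 = 62.40 → 62.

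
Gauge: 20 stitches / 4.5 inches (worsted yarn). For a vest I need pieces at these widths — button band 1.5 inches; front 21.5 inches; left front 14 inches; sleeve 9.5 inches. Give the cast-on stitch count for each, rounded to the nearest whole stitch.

Rate = 20/4.5 = 4.444 sts per in.
button band: 1.5 × 4.444 = 6.67 → 7.
front: 21.5 × 4.444 = 95.56 → 96.
left front: 14 × 4.444 = 62.22 → 62.
sleeve: 9.5 × 4.444 = 42.22 → 42.

button band 7; front 96; left front 62; sleeve 42.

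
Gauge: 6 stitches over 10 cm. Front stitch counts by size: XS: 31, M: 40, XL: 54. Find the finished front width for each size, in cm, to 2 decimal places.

6/10 = 0.6 sts per cm.
XS: 31 / 0.6 = 51.667 → 51.67 cm.
M: 40 / 0.6 = 66.667 → 66.67 cm.
XL: 54 / 0.6 = 90.000 → 90.00 cm.

XS 51.67 cm; M 66.67 cm; XL 90.00 cm.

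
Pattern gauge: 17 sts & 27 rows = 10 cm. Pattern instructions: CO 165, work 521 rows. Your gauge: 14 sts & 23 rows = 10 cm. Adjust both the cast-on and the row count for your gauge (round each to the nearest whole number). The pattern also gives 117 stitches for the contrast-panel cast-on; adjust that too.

Stitches: 165 × 14/17 = 135.88 → 136.
Rows: 521 × 23/27 = 443.81 → 444.
contrast-panel cast-on: 117 × 14/17 = 96.35 → 96.

Cast on 136 stitches; work 444 rows; contrast-panel cast-on 96 stitches.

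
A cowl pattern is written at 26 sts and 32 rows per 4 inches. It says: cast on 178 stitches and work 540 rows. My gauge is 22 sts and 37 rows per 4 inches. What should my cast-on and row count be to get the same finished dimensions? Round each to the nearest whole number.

Cast on 151 stitches; work 624 rows.

Stitches: 178 × 22/26 = 150.62 → 151.
Rows: 540 × 37/32 = 624.38 → 624.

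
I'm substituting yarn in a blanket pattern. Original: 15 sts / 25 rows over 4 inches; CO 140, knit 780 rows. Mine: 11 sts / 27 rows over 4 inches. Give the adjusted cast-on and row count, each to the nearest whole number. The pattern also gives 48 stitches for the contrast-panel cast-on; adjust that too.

Cast on 103 stitches; work 842 rows; contrast-panel cast-on 35 stitches.

Stitches: 140 × 11/15 = 102.67 → 103.
Rows: 780 × 27/25 = 842.40 → 842.
contrast-panel cast-on: 48 × 11/15 = 35.20 → 35.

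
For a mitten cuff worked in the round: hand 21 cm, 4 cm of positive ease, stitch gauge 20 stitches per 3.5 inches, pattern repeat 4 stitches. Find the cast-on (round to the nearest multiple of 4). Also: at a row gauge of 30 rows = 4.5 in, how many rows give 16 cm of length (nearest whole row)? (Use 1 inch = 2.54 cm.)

Cast on 56 stitches; work 42 rows.

Finished = 21 + 4 = 25 cm.
25 cm × 1/2.54 = 9.84 inches.
20/3.5 = 5.714 sts per in; 9.84 × 5.714 = 56.24 sts.
Nearest multiple of 4 → 56.
16 cm = 6.30 inches; × 6.667 = 41.99 → 42 rows.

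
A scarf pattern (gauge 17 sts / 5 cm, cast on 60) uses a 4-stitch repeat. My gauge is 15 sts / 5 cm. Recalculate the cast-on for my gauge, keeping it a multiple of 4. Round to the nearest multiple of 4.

Cast on 52 stitches.

60 × 15 / 17 = 52.94.
Nearest multiple of 4: 52.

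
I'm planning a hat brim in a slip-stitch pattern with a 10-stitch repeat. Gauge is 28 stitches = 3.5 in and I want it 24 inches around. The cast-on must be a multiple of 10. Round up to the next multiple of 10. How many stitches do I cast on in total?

28 / 3.5 = 8 sts per inch.
24 × 8 = 192.00 sts.
Next multiple of 10: 200.

CO 200 sts.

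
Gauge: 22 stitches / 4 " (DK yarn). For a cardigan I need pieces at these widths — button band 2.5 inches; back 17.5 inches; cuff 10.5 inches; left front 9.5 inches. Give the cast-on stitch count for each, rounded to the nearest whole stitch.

Rate = 22/4 = 5.5 sts per in.
button band: 2.5 × 5.5 = 13.75 → 14.
back: 17.5 × 5.5 = 96.25 → 96.
cuff: 10.5 × 5.5 = 57.75 → 58.
left front: 9.5 × 5.5 = 52.25 → 52.

button band 14; back 96; cuff 58; left front 52.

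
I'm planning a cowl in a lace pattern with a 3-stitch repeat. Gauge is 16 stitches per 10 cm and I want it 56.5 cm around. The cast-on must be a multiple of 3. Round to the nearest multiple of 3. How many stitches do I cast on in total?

Cast on 90 stitches.

16 / 10 = 1.6 sts per cm.
56.5 × 1.6 = 90.40 sts.
Nearest multiple of 3: 90.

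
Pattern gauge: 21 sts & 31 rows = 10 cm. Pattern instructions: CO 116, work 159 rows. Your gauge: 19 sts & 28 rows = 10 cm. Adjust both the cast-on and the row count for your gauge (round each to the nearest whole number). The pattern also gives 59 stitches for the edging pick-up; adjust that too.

Stitches: 116 × 19/21 = 104.95 → 105.
Rows: 159 × 28/31 = 143.61 → 144.
edging pick-up: 59 × 19/21 = 53.38 → 53.

Cast on 105 stitches; work 144 rows; edging pick-up 53 stitches.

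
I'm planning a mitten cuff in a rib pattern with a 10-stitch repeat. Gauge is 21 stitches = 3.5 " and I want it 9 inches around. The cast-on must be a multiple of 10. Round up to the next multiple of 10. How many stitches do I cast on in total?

21 / 3.5 = 6 sts per inch.
9 × 6 = 54.00 sts.
Next multiple of 10: 60.

Cast on 60 stitches.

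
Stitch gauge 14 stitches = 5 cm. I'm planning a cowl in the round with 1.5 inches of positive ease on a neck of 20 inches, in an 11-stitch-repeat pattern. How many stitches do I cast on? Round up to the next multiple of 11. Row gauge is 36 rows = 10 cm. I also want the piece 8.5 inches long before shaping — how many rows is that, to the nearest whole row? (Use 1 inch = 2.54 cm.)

Cast on 154 stitches; work 78 rows.

Finished = 20 + 1.5 = 21.5 inches.
21.5 inches × 2.54 = 54.61 cm.
14/5 = 2.8 sts per cm; 54.61 × 2.8 = 152.91 sts.
Next multiple of 11 → 154.
8.5 inches = 21.59 cm; × 3.6 = 77.72 → 78 rows.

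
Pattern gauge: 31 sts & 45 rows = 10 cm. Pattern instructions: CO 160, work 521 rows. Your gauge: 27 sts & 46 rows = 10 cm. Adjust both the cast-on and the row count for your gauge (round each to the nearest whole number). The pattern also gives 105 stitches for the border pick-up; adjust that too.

Cast on 139 stitches; work 533 rows; border pick-up 91 stitches.

Stitches: 160 × 27/31 = 139.35 → 139.
Rows: 521 × 46/45 = 532.58 → 533.
border pick-up: 105 × 27/31 = 91.45 → 91.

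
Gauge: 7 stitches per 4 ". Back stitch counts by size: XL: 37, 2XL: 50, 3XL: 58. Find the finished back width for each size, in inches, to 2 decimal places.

7/4 = 1.75 sts per in.
XL: 37 / 1.75 = 21.143 → 21.14 in.
2XL: 50 / 1.75 = 28.571 → 28.57 in.
3XL: 58 / 1.75 = 33.143 → 33.14 in.

XL 21.14 inches; 2XL 28.57 inches; 3XL 33.14 inches.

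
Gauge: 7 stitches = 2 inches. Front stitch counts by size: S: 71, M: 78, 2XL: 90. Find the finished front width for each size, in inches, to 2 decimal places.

7/2 = 3.5 sts per in.
S: 71 / 3.5 = 20.286 → 20.29 in.
M: 78 / 3.5 = 22.286 → 22.29 in.
2XL: 90 / 3.5 = 25.714 → 25.71 in.

S 20.29 inches; M 22.29 inches; 2XL 25.71 inches.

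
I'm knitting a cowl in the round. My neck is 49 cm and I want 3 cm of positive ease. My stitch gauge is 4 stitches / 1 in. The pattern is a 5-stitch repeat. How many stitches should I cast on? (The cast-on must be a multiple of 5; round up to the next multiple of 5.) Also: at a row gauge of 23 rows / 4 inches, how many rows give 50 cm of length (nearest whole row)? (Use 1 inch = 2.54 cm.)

Cast on 85 stitches; work 113 rows.

Finished = 49 + 3 = 52 cm.
52 cm × 1/2.54 = 20.47 inches.
4/1 = 4 sts per in; 20.47 × 4 = 81.89 sts.
Next multiple of 5 → 85.
50 cm = 19.69 inches; × 5.75 = 113.19 → 113 rows.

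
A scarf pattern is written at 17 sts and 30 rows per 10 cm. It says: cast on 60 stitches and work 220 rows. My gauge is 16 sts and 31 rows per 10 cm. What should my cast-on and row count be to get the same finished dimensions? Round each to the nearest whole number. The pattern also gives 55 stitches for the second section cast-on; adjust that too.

Stitches: 60 × 16/17 = 56.47 → 56.
Rows: 220 × 31/30 = 227.33 → 227.
second section cast-on: 55 × 16/17 = 51.76 → 52.

Cast on 56 stitches; work 227 rows; second section cast-on 52 stitches.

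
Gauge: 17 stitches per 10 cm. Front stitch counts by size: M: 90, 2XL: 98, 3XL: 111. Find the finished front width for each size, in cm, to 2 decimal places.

17/10 = 1.7 sts per cm.
M: 90 / 1.7 = 52.941 → 52.94 cm.
2XL: 98 / 1.7 = 57.647 → 57.65 cm.
3XL: 111 / 1.7 = 65.294 → 65.29 cm.

M 52.94 cm; 2XL 57.65 cm; 3XL 65.29 cm.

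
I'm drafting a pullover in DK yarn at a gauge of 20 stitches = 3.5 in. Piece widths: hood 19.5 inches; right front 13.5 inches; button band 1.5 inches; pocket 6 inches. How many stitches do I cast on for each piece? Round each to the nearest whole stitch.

Rate = 20/3.5 = 5.714 sts per in.
hood: 19.5 × 5.714 = 111.43 → 111.
right front: 13.5 × 5.714 = 77.14 → 77.
button band: 1.5 × 5.714 = 8.57 → 9.
pocket: 6 × 5.714 = 34.29 → 34.

hood 111; right front 77; button band 9; pocket 34.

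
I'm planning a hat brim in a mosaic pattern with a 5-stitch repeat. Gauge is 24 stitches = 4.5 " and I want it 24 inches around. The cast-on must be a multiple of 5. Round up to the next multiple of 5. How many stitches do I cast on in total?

CO 130 sts.

24 / 4.5 = 5.333 sts per inch.
24 × 5.333 = 128.00 sts.
Next multiple of 5: 130.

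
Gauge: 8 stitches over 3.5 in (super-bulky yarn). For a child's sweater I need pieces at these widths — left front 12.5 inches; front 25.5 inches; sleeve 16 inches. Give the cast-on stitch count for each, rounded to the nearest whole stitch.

left front 29; front 58; sleeve 37.

Rate = 8/3.5 = 2.286 sts per in.
left front: 12.5 × 2.286 = 28.57 → 29.
front: 25.5 × 2.286 = 58.29 → 58.
sleeve: 16 × 2.286 = 36.57 → 37.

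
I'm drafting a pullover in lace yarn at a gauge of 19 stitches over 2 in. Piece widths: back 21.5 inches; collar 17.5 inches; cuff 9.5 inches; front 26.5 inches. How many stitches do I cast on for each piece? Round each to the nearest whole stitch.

Rate = 19/2 = 9.5 sts per in.
back: 21.5 × 9.5 = 204.25 → 204.
collar: 17.5 × 9.5 = 166.25 → 166.
cuff: 9.5 × 9.5 = 90.25 → 90.
front: 26.5 × 9.5 = 251.75 → 252.

back 204; collar 166; cuff 90; front 252.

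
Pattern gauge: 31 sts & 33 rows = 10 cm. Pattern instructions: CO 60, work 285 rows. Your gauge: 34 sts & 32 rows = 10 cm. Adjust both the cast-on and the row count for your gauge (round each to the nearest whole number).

Cast on 66 stitches; work 276 rows.

Stitches: 60 × 34/31 = 65.81 → 66.
Rows: 285 × 32/33 = 276.36 → 276.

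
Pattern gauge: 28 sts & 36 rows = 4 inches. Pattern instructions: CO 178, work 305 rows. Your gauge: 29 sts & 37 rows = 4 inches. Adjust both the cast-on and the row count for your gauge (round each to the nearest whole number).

Cast on 184 stitches; work 313 rows.

Stitches: 178 × 29/28 = 184.36 → 184.
Rows: 305 × 37/36 = 313.47 → 313.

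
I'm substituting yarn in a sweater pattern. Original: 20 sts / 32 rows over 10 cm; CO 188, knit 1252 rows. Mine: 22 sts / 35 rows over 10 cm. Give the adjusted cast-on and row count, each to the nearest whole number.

Cast on 207 stitches; work 1369 rows.

Stitches: 188 × 22/20 = 206.80 → 207.
Rows: 1252 × 35/32 = 1369.38 → 1369.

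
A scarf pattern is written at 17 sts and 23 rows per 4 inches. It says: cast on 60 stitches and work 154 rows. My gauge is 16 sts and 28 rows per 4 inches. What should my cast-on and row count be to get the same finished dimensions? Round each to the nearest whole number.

Stitches: 60 × 16/17 = 56.47 → 56.
Rows: 154 × 28/23 = 187.48 → 187.

Cast on 56 stitches; work 187 rows.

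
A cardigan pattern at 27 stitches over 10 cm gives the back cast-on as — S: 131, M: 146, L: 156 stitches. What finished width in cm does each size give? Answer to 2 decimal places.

S 48.52 cm; M 54.07 cm; L 57.78 cm.

27/10 = 2.7 sts per cm.
S: 131 / 2.7 = 48.519 → 48.52 cm.
M: 146 / 2.7 = 54.074 → 54.07 cm.
L: 156 / 2.7 = 57.778 → 57.78 cm.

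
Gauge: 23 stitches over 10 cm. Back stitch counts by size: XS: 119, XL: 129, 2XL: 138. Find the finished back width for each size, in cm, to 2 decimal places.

XS 51.74 cm; XL 56.09 cm; 2XL 60.00 cm.

23/10 = 2.3 sts per cm.
XS: 119 / 2.3 = 51.739 → 51.74 cm.
XL: 129 / 2.3 = 56.087 → 56.09 cm.
2XL: 138 / 2.3 = 60.000 → 60.00 cm.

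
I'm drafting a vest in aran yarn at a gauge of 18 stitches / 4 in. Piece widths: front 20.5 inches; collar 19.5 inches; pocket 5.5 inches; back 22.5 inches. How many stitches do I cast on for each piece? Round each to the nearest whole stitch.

Rate = 18/4 = 4.5 sts per in.
front: 20.5 × 4.5 = 92.25 → 92.
collar: 19.5 × 4.5 = 87.75 → 88.
pocket: 5.5 × 4.5 = 24.75 → 25.
back: 22.5 × 4.5 = 101.25 → 101.

front 92; collar 88; pocket 25; back 101.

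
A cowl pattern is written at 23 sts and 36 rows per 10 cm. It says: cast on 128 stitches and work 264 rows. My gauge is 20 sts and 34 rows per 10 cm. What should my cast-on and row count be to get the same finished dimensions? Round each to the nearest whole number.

Stitches: 128 × 20/23 = 111.30 → 111.
Rows: 264 × 34/36 = 249.33 → 249.

Cast on 111 stitches; work 249 rows.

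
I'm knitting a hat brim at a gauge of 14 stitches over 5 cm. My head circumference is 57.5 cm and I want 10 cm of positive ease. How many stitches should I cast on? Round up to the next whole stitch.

Finished = 57.5 + 10 = 67.5 cm.
14 / 5 = 2.8 sts per cm.
67.50 × 2.8 = 189.00 sts.

CO 189 sts.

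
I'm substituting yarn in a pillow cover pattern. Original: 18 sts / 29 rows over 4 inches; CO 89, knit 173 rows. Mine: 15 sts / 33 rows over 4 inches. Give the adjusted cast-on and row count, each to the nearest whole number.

Stitches: 89 × 15/18 = 74.17 → 74.
Rows: 173 × 33/29 = 196.86 → 197.

Cast on 74 stitches; work 197 rows.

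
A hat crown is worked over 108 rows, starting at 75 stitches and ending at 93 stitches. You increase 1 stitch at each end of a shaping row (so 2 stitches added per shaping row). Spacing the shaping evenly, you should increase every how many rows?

Stitches to add: |93 − 75| = 18.
Shaping rows needed: 18 / 2 = 9.
108 rows / 9 = every 12 rows.

Increase every 12th row.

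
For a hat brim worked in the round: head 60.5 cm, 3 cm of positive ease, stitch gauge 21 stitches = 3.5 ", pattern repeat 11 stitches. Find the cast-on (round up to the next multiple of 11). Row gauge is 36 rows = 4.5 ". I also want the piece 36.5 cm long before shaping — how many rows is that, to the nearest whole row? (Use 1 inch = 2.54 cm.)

Cast on 154 stitches; work 115 rows.

Finished = 60.5 + 3 = 63.5 cm.
63.5 cm × 1/2.54 = 25.00 inches.
21/3.5 = 6 sts per in; 25.00 × 6 = 150.00 sts.
Next multiple of 11 → 154.
36.5 cm = 14.37 inches; × 8 = 114.96 → 115 rows.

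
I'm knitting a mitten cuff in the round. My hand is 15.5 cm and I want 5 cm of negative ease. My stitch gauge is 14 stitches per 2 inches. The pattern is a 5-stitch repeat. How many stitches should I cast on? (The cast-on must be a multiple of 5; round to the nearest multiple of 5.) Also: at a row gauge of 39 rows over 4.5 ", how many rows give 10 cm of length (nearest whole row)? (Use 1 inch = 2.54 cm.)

Finished = 15.5 − 5 = 10.5 cm.
10.5 cm × 1/2.54 = 4.13 inches.
14/2 = 7 sts per in; 4.13 × 7 = 28.94 sts.
Nearest multiple of 5 → 30.
10 cm = 3.94 inches; × 8.667 = 34.12 → 34 rows.

Cast on 30 stitches; work 34 rows.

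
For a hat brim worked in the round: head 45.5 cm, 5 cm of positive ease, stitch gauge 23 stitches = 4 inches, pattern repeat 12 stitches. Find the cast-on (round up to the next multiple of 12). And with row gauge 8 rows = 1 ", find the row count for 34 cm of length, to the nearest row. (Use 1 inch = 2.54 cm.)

Cast on 120 stitches; work 107 rows.

Finished = 45.5 + 5 = 50.5 cm.
50.5 cm × 1/2.54 = 19.88 inches.
23/4 = 5.75 sts per in; 19.88 × 5.75 = 114.32 sts.
Next multiple of 12 → 120.
34 cm = 13.39 inches; × 8 = 107.09 → 107 rows.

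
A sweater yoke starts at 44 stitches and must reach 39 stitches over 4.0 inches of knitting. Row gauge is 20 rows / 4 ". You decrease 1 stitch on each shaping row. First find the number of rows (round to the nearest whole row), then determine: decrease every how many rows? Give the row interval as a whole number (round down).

Rows = 4.0 × 5 = 20.0 → 20 rows.
Stitches to remove: 5 → 5 shaping rows (at 1 st each).
20 / 5 = 4.00 → every 4 rows.

Decrease every 4th row.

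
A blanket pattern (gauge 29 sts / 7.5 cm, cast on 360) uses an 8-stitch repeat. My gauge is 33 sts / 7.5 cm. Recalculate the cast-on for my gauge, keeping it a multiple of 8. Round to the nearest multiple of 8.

360 × 33 / 29 = 409.66.
Nearest multiple of 8: 408.

Cast on 408 stitches.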